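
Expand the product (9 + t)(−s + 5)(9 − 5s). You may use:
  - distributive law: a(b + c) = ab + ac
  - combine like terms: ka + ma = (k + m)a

−306s + 45s^2 + 405 − 34st + 5s^2t + 45t

(9 + t)(−s + 5)(9 − 5s)
= (−9s + 45 − st + 5t)(9 − 5s)    [distributive law]
= −81s + 45s^2 + 405 − 225s − 9st + 5s^2t + 45t − 25st    [distributive law]
= −306s + 45s^2 + 405 − 34st + 5s^2t + 45t    [combine like terms]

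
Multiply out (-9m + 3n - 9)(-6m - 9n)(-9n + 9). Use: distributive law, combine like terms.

(-9m + 3n - 9)(-6m - 9n)(-9n + 9)
= (54m^2 + 81mn - 18mn - 27n^2 + 54m + 81n)(-9n + 9)    [distributive law]
= (54m^2 + 63mn - 27n^2 + 54m + 81n)(-9n + 9)    [combine like terms]
= -486m^2n + 486m^2 - 567mn^2 + 567mn + 243n^3 - 243n^2 - 486mn + 486m - 729n^2 + 729n    [distributive law]
= -486m^2n + 486m^2 - 567mn^2 + 81mn + 243n^3 - 972n^2 + 486m + 729n    [combine like terms]

-486m^2n + 486m^2 - 567mn^2 + 81mn + 243n^3 - 972n^2 + 486m + 729n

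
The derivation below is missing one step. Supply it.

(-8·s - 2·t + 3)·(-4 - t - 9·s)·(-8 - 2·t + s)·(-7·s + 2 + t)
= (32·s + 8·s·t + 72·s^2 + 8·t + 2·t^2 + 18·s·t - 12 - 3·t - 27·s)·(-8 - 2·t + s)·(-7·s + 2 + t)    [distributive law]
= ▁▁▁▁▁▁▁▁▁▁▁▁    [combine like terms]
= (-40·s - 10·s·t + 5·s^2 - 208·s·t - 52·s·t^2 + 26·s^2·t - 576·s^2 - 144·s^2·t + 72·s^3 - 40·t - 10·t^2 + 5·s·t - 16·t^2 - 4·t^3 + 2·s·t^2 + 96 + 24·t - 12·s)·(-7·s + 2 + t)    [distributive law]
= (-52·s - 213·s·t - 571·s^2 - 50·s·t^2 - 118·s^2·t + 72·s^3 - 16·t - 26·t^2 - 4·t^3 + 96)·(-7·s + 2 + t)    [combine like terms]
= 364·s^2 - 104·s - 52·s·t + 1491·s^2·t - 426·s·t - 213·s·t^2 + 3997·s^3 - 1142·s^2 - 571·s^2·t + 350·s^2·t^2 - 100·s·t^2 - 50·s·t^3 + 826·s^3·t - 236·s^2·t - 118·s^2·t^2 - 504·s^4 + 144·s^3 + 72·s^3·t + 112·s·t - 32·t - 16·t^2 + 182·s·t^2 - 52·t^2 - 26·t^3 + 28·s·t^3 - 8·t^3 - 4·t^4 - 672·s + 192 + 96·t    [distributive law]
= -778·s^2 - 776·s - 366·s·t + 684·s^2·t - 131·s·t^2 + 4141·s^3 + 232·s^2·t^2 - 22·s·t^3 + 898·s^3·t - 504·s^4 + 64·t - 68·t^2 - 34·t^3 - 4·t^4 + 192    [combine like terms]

Applying combine like terms to the line above:

(5·s + 26·s·t + 72·s^2 + 5·t + 2·t^2 - 12)·(-8 - 2·t + s)·(-7·s + 2 + t)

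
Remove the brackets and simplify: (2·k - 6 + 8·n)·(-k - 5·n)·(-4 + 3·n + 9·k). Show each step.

62·k^2 - 168·k^2·n - 18·k^3 + 360·k·n - 414·k·n^2 - 24·k - 120·n + 250·n^2 - 120·n^3

(2·k - 6 + 8·n)·(-k - 5·n)·(-4 + 3·n + 9·k)
= (-2·k^2 - 10·k·n + 6·k + 30·n - 8·k·n - 40·n^2)·(-4 + 3·n + 9·k)    [distributive law]
= (-2·k^2 - 18·k·n + 6·k + 30·n - 40·n^2)·(-4 + 3·n + 9·k)    [combine like terms]
= 8·k^2 - 6·k^2·n - 18·k^3 + 72·k·n - 54·k·n^2 - 162·k^2·n - 24·k + 18·k·n + 54·k^2 - 120·n + 90·n^2 + 270·k·n + 160·n^2 - 120·n^3 - 360·k·n^2    [distributive law]
= 62·k^2 - 168·k^2·n - 18·k^3 + 360·k·n - 414·k·n^2 - 24·k - 120·n + 250·n^2 - 120·n^3    [combine like terms]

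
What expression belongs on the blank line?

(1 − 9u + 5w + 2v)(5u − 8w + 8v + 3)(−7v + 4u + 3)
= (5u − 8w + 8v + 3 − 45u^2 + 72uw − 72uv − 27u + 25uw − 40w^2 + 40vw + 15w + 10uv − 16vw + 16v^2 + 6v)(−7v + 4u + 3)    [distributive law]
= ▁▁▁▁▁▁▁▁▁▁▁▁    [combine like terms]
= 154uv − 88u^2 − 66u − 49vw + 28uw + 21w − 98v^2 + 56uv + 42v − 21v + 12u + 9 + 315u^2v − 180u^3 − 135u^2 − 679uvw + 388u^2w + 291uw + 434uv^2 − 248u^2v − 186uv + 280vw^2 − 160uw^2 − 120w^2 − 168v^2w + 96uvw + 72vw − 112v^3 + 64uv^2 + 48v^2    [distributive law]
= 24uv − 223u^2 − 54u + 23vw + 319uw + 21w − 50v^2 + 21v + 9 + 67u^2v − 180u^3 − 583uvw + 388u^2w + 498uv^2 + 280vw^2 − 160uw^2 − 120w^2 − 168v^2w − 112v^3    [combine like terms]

Applying combine like terms to the line above:

(−22u + 7w + 14v + 3 − 45u^2 + 97uw − 62uv − 40w^2 + 24vw + 16v^2)(−7v + 4u + 3)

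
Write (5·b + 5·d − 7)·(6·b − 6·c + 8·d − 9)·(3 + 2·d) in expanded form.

(5·b + 5·d − 7)·(6·b − 6·c + 8·d − 9)·(3 + 2·d)
= (30·b^2 − 30·b·c + 40·b·d − 45·b + 30·b·d − 30·c·d + 40·d^2 − 45·d − 42·b + 42·c − 56·d + 63)·(3 + 2·d)    [distributive law]
= (30·b^2 − 30·b·c + 70·b·d − 87·b − 30·c·d + 40·d^2 − 101·d + 42·c + 63)·(3 + 2·d)    [combine like terms]
= 90·b^2 + 60·b^2·d − 90·b·c − 60·b·c·d + 210·b·d + 140·b·d^2 − 261·b − 174·b·d − 90·c·d − 60·c·d^2 + 120·d^2 + 80·d^3 − 303·d − 202·d^2 + 126·c + 84·c·d + 189 + 126·d    [distributive law]
= 90·b^2 + 60·b^2·d − 90·b·c − 60·b·c·d + 36·b·d + 140·b·d^2 − 261·b − 6·c·d − 60·c·d^2 − 82·d^2 + 80·d^3 − 177·d + 126·c + 189    [combine like terms]

90·b^2 + 60·b^2·d − 90·b·c − 60·b·c·d + 36·b·d + 140·b·d^2 − 261·b − 6·c·d − 60·c·d^2 − 82·d^2 + 80·d^3 − 177·d + 126·c + 189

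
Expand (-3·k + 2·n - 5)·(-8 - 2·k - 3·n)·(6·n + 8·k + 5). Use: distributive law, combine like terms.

(-3·k + 2·n - 5)·(-8 - 2·k - 3·n)·(6·n + 8·k + 5)
= (24·k + 6·k^2 + 9·k·n - 16·n - 4·k·n - 6·n^2 + 40 + 10·k + 15·n)·(6·n + 8·k + 5)    [distributive law]
= (34·k + 6·k^2 + 5·k·n - n - 6·n^2 + 40)·(6·n + 8·k + 5)    [combine like terms]
= 204·k·n + 272·k^2 + 170·k + 36·k^2·n + 48·k^3 + 30·k^2 + 30·k·n^2 + 40·k^2·n + 25·k·n - 6·n^2 - 8·k·n - 5·n - 36·n^3 - 48·k·n^2 - 30·n^2 + 240·n + 320·k + 200    [distributive law]
= 221·k·n + 302·k^2 + 490·k + 76·k^2·n + 48·k^3 - 18·k·n^2 - 36·n^2 + 235·n - 36·n^3 + 200    [combine like terms]

221·k·n + 302·k^2 + 490·k + 76·k^2·n + 48·k^3 - 18·k·n^2 - 36·n^2 + 235·n - 36·n^3 + 200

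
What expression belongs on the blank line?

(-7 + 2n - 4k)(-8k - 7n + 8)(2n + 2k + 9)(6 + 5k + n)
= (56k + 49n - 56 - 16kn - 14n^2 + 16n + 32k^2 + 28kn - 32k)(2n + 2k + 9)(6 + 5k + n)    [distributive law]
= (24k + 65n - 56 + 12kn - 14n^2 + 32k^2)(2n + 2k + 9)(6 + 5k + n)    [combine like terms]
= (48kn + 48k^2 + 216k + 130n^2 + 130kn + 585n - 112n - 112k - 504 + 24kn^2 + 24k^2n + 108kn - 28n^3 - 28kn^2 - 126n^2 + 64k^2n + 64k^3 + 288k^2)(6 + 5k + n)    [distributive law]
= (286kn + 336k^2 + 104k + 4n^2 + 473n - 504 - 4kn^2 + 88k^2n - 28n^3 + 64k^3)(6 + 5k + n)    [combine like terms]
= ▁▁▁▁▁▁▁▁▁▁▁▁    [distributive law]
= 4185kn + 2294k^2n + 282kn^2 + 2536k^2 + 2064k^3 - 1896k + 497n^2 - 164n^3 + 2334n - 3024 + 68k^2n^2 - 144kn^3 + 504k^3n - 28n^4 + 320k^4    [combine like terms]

By distributive law:

1716kn + 1430k^2n + 286kn^2 + 2016k^2 + 1680k^3 + 336k^2n + 624k + 520k^2 + 104kn + 24n^2 + 20kn^2 + 4n^3 + 2838n + 2365kn + 473n^2 - 3024 - 2520k - 504n - 24kn^2 - 20k^2n^2 - 4kn^3 + 528k^2n + 440k^3n + 88k^2n^2 - 168n^3 - 140kn^3 - 28n^4 + 384k^3 + 320k^4 + 64k^3n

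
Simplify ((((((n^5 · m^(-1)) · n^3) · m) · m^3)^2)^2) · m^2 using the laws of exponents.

((((((n^5 · m^(-1)) · n^3) · m) · m^3)^2)^2) · m^2
= (((((n^5 · m^(-1)) · n^3) · m) · m^3)^4) · m^2    [power of a power]
= (((((n^5 · m^(-1)) · n^3) · m)^4) · ((m^3)^4)) · m^2    [power of a product]
= (((((n^5 · m^(-1)) · n^3)^4) · (m^4)) · ((m^3)^4)) · m^2    [power of a product]
= (((((n^5 · m^(-1))^4) · ((n^3)^4)) · (m^4)) · ((m^3)^4)) · m^2    [power of a product]
= ((((((n^5)^4) · ((m^(-1))^4)) · ((n^3)^4)) · (m^4)) · ((m^3)^4)) · m^2    [power of a product]
= ((((n^20 · ((m^(-1))^4)) · ((n^3)^4)) · (m^4)) · ((m^3)^4)) · m^2    [power of a power]
= ((((n^20 · m^(-4)) · ((n^3)^4)) · (m^4)) · ((m^3)^4)) · m^2    [power of a power]
= ((((n^20 · m^(-4)) · n^12) · (m^4)) · ((m^3)^4)) · m^2    [power of a power]
= ((((n^20 · m^(-4)) · n^12) · m^4) · m^12) · m^2    [power of a power]
= m^14n^32    [product of powers]

m^14n^32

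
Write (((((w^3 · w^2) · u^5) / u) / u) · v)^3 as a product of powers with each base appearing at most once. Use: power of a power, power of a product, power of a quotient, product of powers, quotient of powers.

(((((w^3 · w^2) · u^5) / u) / u) · v)^3
= (((((w^3 · w^2) · u^5) / u) / u)^3) · (v^3)    [power of a product]
= (((((w^3 · w^2) · u^5) / u)^3) / (u^3)) · (v^3)    [power of a quotient]
= (((((w^3 · w^2) · u^5)^3) / (u^3)) / (u^3)) · (v^3)    [power of a quotient]
= (((((w^3 · w^2)^3) · ((u^5)^3)) / (u^3)) / (u^3)) · (v^3)    [power of a product]
= ((((((w^3)^3) · ((w^2)^3)) · ((u^5)^3)) / (u^3)) / (u^3)) · (v^3)    [power of a product]
= ((((w^9 · ((w^2)^3)) · ((u^5)^3)) / (u^3)) / (u^3)) · (v^3)    [power of a power]
= ((((w^9 · w^6) · ((u^5)^3)) / (u^3)) / (u^3)) · (v^3)    [power of a power]
= (((w^15 · ((u^5)^3)) / (u^3)) / (u^3)) · (v^3)    [product of powers]
= (((w^15 · u^15) / (u^3)) / (u^3)) · (v^3)    [power of a power]
= u^9v^3w^15    [quotient of powers; product of powers]

u^9v^3w^15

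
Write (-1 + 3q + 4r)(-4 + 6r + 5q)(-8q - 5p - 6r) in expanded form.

(-1 + 3q + 4r)(-4 + 6r + 5q)(-8q - 5p - 6r)
= (4 - 6r - 5q - 12q + 18qr + 15q^2 - 16r + 24r^2 + 20qr)(-8q - 5p - 6r)    [distributive law]
= (4 - 22r - 17q + 38qr + 15q^2 + 24r^2)(-8q - 5p - 6r)    [combine like terms]
= -32q - 20p - 24r + 176qr + 110pr + 132r^2 + 136q^2 + 85pq + 102qr - 304q^2r - 190pqr - 228qr^2 - 120q^3 - 75pq^2 - 90q^2r - 192qr^2 - 120pr^2 - 144r^3    [distributive law]
= -32q - 20p - 24r + 278qr + 110pr + 132r^2 + 136q^2 + 85pq - 394q^2r - 190pqr - 420qr^2 - 120q^3 - 75pq^2 - 120pr^2 - 144r^3    [combine like terms]

-32q - 20p - 24r + 278qr + 110pr + 132r^2 + 136q^2 + 85pq - 394q^2r - 190pqr - 420qr^2 - 120q^3 - 75pq^2 - 120pr^2 - 144r^3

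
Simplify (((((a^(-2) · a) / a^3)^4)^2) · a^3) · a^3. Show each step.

a^(-26)

(((((a^(-2) · a) / a^3)^4)^2) · a^3) · a^3
= ((((a^(-2) · a) / a^3)^8) · a^3) · a^3    [power of a power]
= ((((a^(-2) · a)^8) / ((a^3)^8)) · a^3) · a^3    [power of a quotient]
= (((((a^(-2))^8) · (a^8)) / ((a^3)^8)) · a^3) · a^3    [power of a product]
= (((a^(-16) · (a^8)) / ((a^3)^8)) · a^3) · a^3    [power of a power]
= ((a^(-8) / ((a^3)^8)) · a^3) · a^3    [product of powers]
= ((a^(-8) / a^24) · a^3) · a^3    [power of a power]
= (a^(-32) · a^3) · a^3    [quotient of powers]
= a^(-29) · a^3    [product of powers]
= a^(-26)    [product of powers]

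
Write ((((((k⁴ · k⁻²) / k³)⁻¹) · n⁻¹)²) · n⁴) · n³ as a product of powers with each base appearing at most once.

((((((k⁴ · k⁻²) / k³)⁻¹) · n⁻¹)²) · n⁴) · n³
= ((((((k⁴ · k⁻²) / k³)⁻¹)²) · ((n⁻¹)²)) · n⁴) · n³    [power of a product]
= (((((k⁴ · k⁻²) / k³)⁻²) · ((n⁻¹)²)) · n⁴) · n³    [power of a power]
= (((((k⁴ · k⁻²)⁻²) / ((k³)⁻²)) · ((n⁻¹)²)) · n⁴) · n³    [power of a quotient]
= ((((((k⁴)⁻²) · ((k⁻²)⁻²)) / ((k³)⁻²)) · ((n⁻¹)²)) · n⁴) · n³    [power of a product]
= ((((k⁻⁸ · ((k⁻²)⁻²)) / ((k³)⁻²)) · ((n⁻¹)²)) · n⁴) · n³    [power of a power]
= ((((k⁻⁸ · k⁴) / ((k³)⁻²)) · ((n⁻¹)²)) · n⁴) · n³    [power of a power]
= (((k⁻⁴ / ((k³)⁻²)) · ((n⁻¹)²)) · n⁴) · n³    [product of powers]
= (((k⁻⁴ / k⁻⁶) · ((n⁻¹)²)) · n⁴) · n³    [power of a power]
= ((k² · ((n⁻¹)²)) · n⁴) · n³    [quotient of powers]
= ((k² · n⁻²) · n⁴) · n³    [power of a power]
= k²n⁵    [product of powers]

k²n⁵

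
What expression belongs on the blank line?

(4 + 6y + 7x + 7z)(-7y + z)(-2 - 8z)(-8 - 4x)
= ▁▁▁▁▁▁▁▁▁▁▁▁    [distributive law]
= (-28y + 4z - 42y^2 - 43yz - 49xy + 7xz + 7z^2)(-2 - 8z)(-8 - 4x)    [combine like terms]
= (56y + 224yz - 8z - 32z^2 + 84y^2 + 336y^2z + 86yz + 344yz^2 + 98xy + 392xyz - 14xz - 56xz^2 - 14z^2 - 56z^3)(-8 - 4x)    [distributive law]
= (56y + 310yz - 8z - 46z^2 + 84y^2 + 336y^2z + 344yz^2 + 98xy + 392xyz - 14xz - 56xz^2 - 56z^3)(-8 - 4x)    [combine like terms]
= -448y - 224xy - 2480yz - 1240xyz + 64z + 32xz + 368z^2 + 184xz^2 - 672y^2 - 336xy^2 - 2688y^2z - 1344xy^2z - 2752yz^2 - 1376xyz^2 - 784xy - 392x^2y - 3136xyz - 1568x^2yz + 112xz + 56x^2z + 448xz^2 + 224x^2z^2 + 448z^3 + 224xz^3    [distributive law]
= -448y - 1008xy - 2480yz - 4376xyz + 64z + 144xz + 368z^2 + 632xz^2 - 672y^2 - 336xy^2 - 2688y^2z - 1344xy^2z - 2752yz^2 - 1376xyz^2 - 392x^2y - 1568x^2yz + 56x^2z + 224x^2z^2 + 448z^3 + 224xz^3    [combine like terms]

After distributive law, the bracketed line is:

(-28y + 4z - 42y^2 + 6yz - 49xy + 7xz - 49yz + 7z^2)(-2 - 8z)(-8 - 4x)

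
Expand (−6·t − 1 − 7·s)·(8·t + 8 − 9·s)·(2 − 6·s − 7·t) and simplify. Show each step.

296·t² + 302·s·t² + 336·t³ − 56·t + 661·s·t − 429·s²·t − 16 − 46·s + 408·s² − 378·s³

(−6·t − 1 − 7·s)·(8·t + 8 − 9·s)·(2 − 6·s − 7·t)
= (−48·t² − 48·t + 54·s·t − 8·t − 8 + 9·s − 56·s·t − 56·s + 63·s²)·(2 − 6·s − 7·t)    [distributive law]
= (−48·t² − 56·t − 2·s·t − 8 − 47·s + 63·s²)·(2 − 6·s − 7·t)    [combine like terms]
= −96·t² + 288·s·t² + 336·t³ − 112·t + 336·s·t + 392·t² − 4·s·t + 12·s²·t + 14·s·t² − 16 + 48·s + 56·t − 94·s + 282·s² + 329·s·t + 126·s² − 378·s³ − 441·s²·t    [distributive law]
= 296·t² + 302·s·t² + 336·t³ − 56·t + 661·s·t − 429·s²·t − 16 − 46·s + 408·s² − 378·s³    [combine like terms]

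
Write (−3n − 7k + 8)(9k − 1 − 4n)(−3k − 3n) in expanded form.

(−3n − 7k + 8)(9k − 1 − 4n)(−3k − 3n)
= (−27kn + 3n + 12n² − 63k² + 7k + 28kn + 72k − 8 − 32n)(−3k − 3n)    [distributive law]
= (kn − 29n + 12n² − 63k² + 79k − 8)(−3k − 3n)    [combine like terms]
= −3k²n − 3kn² + 87kn + 87n² − 36kn² − 36n³ + 189k³ + 189k²n − 237k² − 237kn + 24k + 24n    [distributive law]
= 186k²n − 39kn² − 150kn + 87n² − 36n³ + 189k³ − 237k² + 24k + 24n    [combine like terms]

186k²n − 39kn² − 150kn + 87n² − 36n³ + 189k³ − 237k² + 24k + 24n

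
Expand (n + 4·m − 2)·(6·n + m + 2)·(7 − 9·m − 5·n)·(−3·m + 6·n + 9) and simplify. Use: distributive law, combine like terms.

−477·m·n^2 + 282·n^3 + 528·n^2 − 933·m^2·n^2 − 984·m·n^3 − 180·n^4 − 3066·m^2·n + 2733·m·n + 519·m^3·n − 618·n − 246·m^3 − 468·m^2 + 108·m^4 + 786·m − 252

(n + 4·m − 2)·(6·n + m + 2)·(7 − 9·m − 5·n)·(−3·m + 6·n + 9)
= (6·n^2 + m·n + 2·n + 24·m·n + 4·m^2 + 8·m − 12·n − 2·m − 4)·(7 − 9·m − 5·n)·(−3·m + 6·n + 9)    [distributive law]
= (6·n^2 + 25·m·n − 10·n + 4·m^2 + 6·m − 4)·(7 − 9·m − 5·n)·(−3·m + 6·n + 9)    [combine like terms]
= (42·n^2 − 54·m·n^2 − 30·n^3 + 175·m·n − 225·m^2·n − 125·m·n^2 − 70·n + 90·m·n + 50·n^2 + 28·m^2 − 36·m^3 − 20·m^2·n + 42·m − 54·m^2 − 30·m·n − 28 + 36·m + 20·n)·(−3·m + 6·n + 9)    [distributive law]
= (92·n^2 − 179·m·n^2 − 30·n^3 + 235·m·n − 245·m^2·n − 50·n − 26·m^2 − 36·m^3 + 78·m − 28)·(−3·m + 6·n + 9)    [combine like terms]
= −276·m·n^2 + 552·n^3 + 828·n^2 + 537·m^2·n^2 − 1074·m·n^3 − 1611·m·n^2 + 90·m·n^3 − 180·n^4 − 270·n^3 − 705·m^2·n + 1410·m·n^2 + 2115·m·n + 735·m^3·n − 1470·m^2·n^2 − 2205·m^2·n + 150·m·n − 300·n^2 − 450·n + 78·m^3 − 156·m^2·n − 234·m^2 + 108·m^4 − 216·m^3·n − 324·m^3 − 234·m^2 + 468·m·n + 702·m + 84·m − 168·n − 252    [distributive law]
= −477·m·n^2 + 282·n^3 + 528·n^2 − 933·m^2·n^2 − 984·m·n^3 − 180·n^4 − 3066·m^2·n + 2733·m·n + 519·m^3·n − 618·n − 246·m^3 − 468·m^2 + 108·m^4 + 786·m − 252    [combine like terms]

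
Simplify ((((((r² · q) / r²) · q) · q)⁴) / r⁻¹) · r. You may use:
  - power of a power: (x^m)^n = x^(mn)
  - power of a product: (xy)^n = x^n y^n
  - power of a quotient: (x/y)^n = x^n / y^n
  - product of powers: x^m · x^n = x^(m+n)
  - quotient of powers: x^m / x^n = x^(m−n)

q¹²·r²

((((((r² · q) / r²) · q) · q)⁴) / r⁻¹) · r
= ((((((r² · q) / r²) · q)⁴) · (q⁴)) / r⁻¹) · r    [power of a product]
= ((((((r² · q) / r²)⁴) · (q⁴)) · (q⁴)) / r⁻¹) · r    [power of a product]
= ((((((r² · q)⁴) / ((r²)⁴)) · (q⁴)) · (q⁴)) / r⁻¹) · r    [power of a quotient]
= (((((((r²)⁴) · (q⁴)) / ((r²)⁴)) · (q⁴)) · (q⁴)) / r⁻¹) · r    [power of a product]
= (((((r⁸ · (q⁴)) / ((r²)⁴)) · (q⁴)) · (q⁴)) / r⁻¹) · r    [power of a power]
= (((((r⁸ · q⁴) / r⁸) · (q⁴)) · (q⁴)) / r⁻¹) · r    [power of a power]
= q¹²·r²    [quotient of powers; product of powers]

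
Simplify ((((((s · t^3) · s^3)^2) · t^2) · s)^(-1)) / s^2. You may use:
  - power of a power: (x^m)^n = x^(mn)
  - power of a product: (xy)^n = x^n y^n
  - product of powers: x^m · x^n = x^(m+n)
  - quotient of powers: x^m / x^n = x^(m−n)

s^(-11)·t^(-8)

((((((s · t^3) · s^3)^2) · t^2) · s)^(-1)) / s^2
= ((((((s · t^3) · s^3)^2) · t^2)^(-1)) · (s^(-1))) / s^2    [power of a product]
= ((((((s · t^3) · s^3)^2)^(-1)) · ((t^2)^(-1))) · (s^(-1))) / s^2    [power of a product]
= (((((s · t^3) · s^3)^(-2)) · ((t^2)^(-1))) · (s^(-1))) / s^2    [power of a power]
= (((((s · t^3)^(-2)) · ((s^3)^(-2))) · ((t^2)^(-1))) · (s^(-1))) / s^2    [power of a product]
= (((((s^(-2)) · ((t^3)^(-2))) · ((s^3)^(-2))) · ((t^2)^(-1))) · (s^(-1))) / s^2    [power of a product]
= ((((s^(-2) · t^(-6)) · ((s^3)^(-2))) · ((t^2)^(-1))) · (s^(-1))) / s^2    [power of a power]
= ((((s^(-2) · t^(-6)) · s^(-6)) · ((t^2)^(-1))) · (s^(-1))) / s^2    [power of a power]
= ((((s^(-2) · t^(-6)) · s^(-6)) · t^(-2)) · (s^(-1))) / s^2    [power of a power]
= s^(-11)·t^(-8)    [quotient of powers; product of powers]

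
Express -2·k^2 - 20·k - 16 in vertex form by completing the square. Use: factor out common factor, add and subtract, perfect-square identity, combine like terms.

-2(k + 5)^2 + 34

-2·k^2 - 20·k - 16
= -2(k^2 + 10·k) - 16    [factor out -2 from the k-terms]
= -2(k^2 + 10·k + 25 - 25) - 16    [add and subtract 25 inside the bracket]
= -2(k + 5)^2 + 50 - 16    [perfect-square identity]
= -2(k + 5)^2 + 34    [combine constants]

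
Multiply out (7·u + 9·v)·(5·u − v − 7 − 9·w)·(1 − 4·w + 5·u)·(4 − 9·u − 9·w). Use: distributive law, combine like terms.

(7·u + 9·v)·(5·u − v − 7 − 9·w)·(1 − 4·w + 5·u)·(4 − 9·u − 9·w)
= (35·u^2 − 7·u·v − 49·u − 63·u·w + 45·u·v − 9·v^2 − 63·v − 81·v·w)·(1 − 4·w + 5·u)·(4 − 9·u − 9·w)    [distributive law]
= (35·u^2 + 38·u·v − 49·u − 63·u·w − 9·v^2 − 63·v − 81·v·w)·(1 − 4·w + 5·u)·(4 − 9·u − 9·w)    [combine like terms]
= (35·u^2 − 140·u^2·w + 175·u^3 + 38·u·v − 152·u·v·w + 190·u^2·v − 49·u + 196·u·w − 245·u^2 − 63·u·w + 252·u·w^2 − 315·u^2·w − 9·v^2 + 36·v^2·w − 45·u·v^2 − 63·v + 252·v·w − 315·u·v − 81·v·w + 324·v·w^2 − 405·u·v·w)·(4 − 9·u − 9·w)    [distributive law]
= (−210·u^2 − 455·u^2·w + 175·u^3 − 277·u·v − 557·u·v·w + 190·u^2·v − 49·u + 133·u·w + 252·u·w^2 − 9·v^2 + 36·v^2·w − 45·u·v^2 − 63·v + 171·v·w + 324·v·w^2)·(4 − 9·u − 9·w)    [combine like terms]
= −840·u^2 + 1890·u^3 + 1890·u^2·w − 1820·u^2·w + 4095·u^3·w + 4095·u^2·w^2 + 700·u^3 − 1575·u^4 − 1575·u^3·w − 1108·u·v + 2493·u^2·v + 2493·u·v·w − 2228·u·v·w + 5013·u^2·v·w + 5013·u·v·w^2 + 760·u^2·v − 1710·u^3·v − 1710·u^2·v·w − 196·u + 441·u^2 + 441·u·w + 532·u·w − 1197·u^2·w − 1197·u·w^2 + 1008·u·w^2 − 2268·u^2·w^2 − 2268·u·w^3 − 36·v^2 + 81·u·v^2 + 81·v^2·w + 144·v^2·w − 324·u·v^2·w − 324·v^2·w^2 − 180·u·v^2 + 405·u^2·v^2 + 405·u·v^2·w − 252·v + 567·u·v + 567·v·w + 684·v·w − 1539·u·v·w − 1539·v·w^2 + 1296·v·w^2 − 2916·u·v·w^2 − 2916·v·w^3    [distributive law]
= −399·u^2 + 2590·u^3 − 1127·u^2·w + 2520·u^3·w + 1827·u^2·w^2 − 1575·u^4 − 541·u·v + 3253·u^2·v − 1274·u·v·w + 3303·u^2·v·w + 2097·u·v·w^2 − 1710·u^3·v − 196·u + 973·u·w − 189·u·w^2 − 2268·u·w^3 − 36·v^2 − 99·u·v^2 + 225·v^2·w + 81·u·v^2·w − 324·v^2·w^2 + 405·u^2·v^2 − 252·v + 1251·v·w − 243·v·w^2 − 2916·v·w^3    [combine like terms]

−399·u^2 + 2590·u^3 − 1127·u^2·w + 2520·u^3·w + 1827·u^2·w^2 − 1575·u^4 − 541·u·v + 3253·u^2·v − 1274·u·v·w + 3303·u^2·v·w + 2097·u·v·w^2 − 1710·u^3·v − 196·u + 973·u·w − 189·u·w^2 − 2268·u·w^3 − 36·v^2 − 99·u·v^2 + 225·v^2·w + 81·u·v^2·w − 324·v^2·w^2 + 405·u^2·v^2 − 252·v + 1251·v·w − 243·v·w^2 − 2916·v·w^3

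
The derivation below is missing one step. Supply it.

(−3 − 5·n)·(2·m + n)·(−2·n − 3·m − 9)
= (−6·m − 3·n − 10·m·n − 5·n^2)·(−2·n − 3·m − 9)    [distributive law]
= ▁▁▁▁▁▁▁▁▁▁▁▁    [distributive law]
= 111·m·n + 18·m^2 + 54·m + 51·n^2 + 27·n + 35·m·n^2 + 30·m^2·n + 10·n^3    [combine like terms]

Applying distributive law to the line above:

12·m·n + 18·m^2 + 54·m + 6·n^2 + 9·m·n + 27·n + 20·m·n^2 + 30·m^2·n + 90·m·n + 10·n^3 + 15·m·n^2 + 45·n^2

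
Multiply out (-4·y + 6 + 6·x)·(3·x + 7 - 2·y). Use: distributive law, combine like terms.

-24·x·y - 40·y + 8·y² + 60·x + 42 + 18·x²

(-4·y + 6 + 6·x)·(3·x + 7 - 2·y)
= -12·x·y - 28·y + 8·y² + 18·x + 42 - 12·y + 18·x² + 42·x - 12·x·y    [distributive law]
= -24·x·y - 40·y + 8·y² + 60·x + 42 + 18·x²    [combine like terms]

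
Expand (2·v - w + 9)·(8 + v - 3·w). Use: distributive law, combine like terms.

25·v + 2·v² - 7·v·w - 35·w + 3·w² + 72

(2·v - w + 9)·(8 + v - 3·w)
= 16·v + 2·v² - 6·v·w - 8·w - v·w + 3·w² + 72 + 9·v - 27·w    [distributive law]
= 25·v + 2·v² - 7·v·w - 35·w + 3·w² + 72    [combine like terms]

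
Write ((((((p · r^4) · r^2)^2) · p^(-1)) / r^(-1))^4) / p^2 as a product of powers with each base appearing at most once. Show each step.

((((((p · r^4) · r^2)^2) · p^(-1)) / r^(-1))^4) / p^2
= ((((((p · r^4) · r^2)^2) · p^(-1))^4) / ((r^(-1))^4)) / p^2    [power of a quotient]
= ((((((p · r^4) · r^2)^2)^4) · ((p^(-1))^4)) / ((r^(-1))^4)) / p^2    [power of a product]
= (((((p · r^4) · r^2)^8) · ((p^(-1))^4)) / ((r^(-1))^4)) / p^2    [power of a power]
= (((((p · r^4)^8) · ((r^2)^8)) · ((p^(-1))^4)) / ((r^(-1))^4)) / p^2    [power of a product]
= (((((p^8) · ((r^4)^8)) · ((r^2)^8)) · ((p^(-1))^4)) / ((r^(-1))^4)) / p^2    [power of a product]
= ((((p^8 · r^32) · ((r^2)^8)) · ((p^(-1))^4)) / ((r^(-1))^4)) / p^2    [power of a power]
= ((((p^8 · r^32) · r^16) · ((p^(-1))^4)) / ((r^(-1))^4)) / p^2    [power of a power]
= ((((p^8 · r^32) · r^16) · p^(-4)) / ((r^(-1))^4)) / p^2    [power of a power]
= ((((p^8 · r^32) · r^16) · p^(-4)) / r^(-4)) / p^2    [power of a power]
= p^2·r^52    [quotient of powers; product of powers]

p^2·r^52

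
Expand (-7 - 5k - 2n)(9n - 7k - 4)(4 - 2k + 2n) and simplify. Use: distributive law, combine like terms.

(-7 - 5k - 2n)(9n - 7k - 4)(4 - 2k + 2n)
= (-63n + 49k + 28 - 45kn + 35k^2 + 20k - 18n^2 + 14kn + 8n)(4 - 2k + 2n)    [distributive law]
= (-55n + 69k + 28 - 31kn + 35k^2 - 18n^2)(4 - 2k + 2n)    [combine like terms]
= -220n + 110kn - 110n^2 + 276k - 138k^2 + 138kn + 112 - 56k + 56n - 124kn + 62k^2n - 62kn^2 + 140k^2 - 70k^3 + 70k^2n - 72n^2 + 36kn^2 - 36n^3    [distributive law]
= -164n + 124kn - 182n^2 + 220k + 2k^2 + 112 + 132k^2n - 26kn^2 - 70k^3 - 36n^3    [combine like terms]

-164n + 124kn - 182n^2 + 220k + 2k^2 + 112 + 132k^2n - 26kn^2 - 70k^3 - 36n^3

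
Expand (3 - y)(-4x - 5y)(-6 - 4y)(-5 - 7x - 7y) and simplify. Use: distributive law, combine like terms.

-360x - 504x^2 - 1254xy - 168x^2y - 298xy^2 - 450y - 780y^2 - 110y^3 + 112x^2y^2 + 252xy^3 + 140y^4

(3 - y)(-4x - 5y)(-6 - 4y)(-5 - 7x - 7y)
= (-12x - 15y + 4xy + 5y^2)(-6 - 4y)(-5 - 7x - 7y)    [distributive law]
= (72x + 48xy + 90y + 60y^2 - 24xy - 16xy^2 - 30y^2 - 20y^3)(-5 - 7x - 7y)    [distributive law]
= (72x + 24xy + 90y + 30y^2 - 16xy^2 - 20y^3)(-5 - 7x - 7y)    [combine like terms]
= -360x - 504x^2 - 504xy - 120xy - 168x^2y - 168xy^2 - 450y - 630xy - 630y^2 - 150y^2 - 210xy^2 - 210y^3 + 80xy^2 + 112x^2y^2 + 112xy^3 + 100y^3 + 140xy^3 + 140y^4    [distributive law]
= -360x - 504x^2 - 1254xy - 168x^2y - 298xy^2 - 450y - 780y^2 - 110y^3 + 112x^2y^2 + 252xy^3 + 140y^4    [combine like terms]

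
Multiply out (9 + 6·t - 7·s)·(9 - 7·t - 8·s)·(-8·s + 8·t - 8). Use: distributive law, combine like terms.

432·s + 720·t - 648 - 1016·s·t + 264·t² + 632·s² + 344·s·t² - 336·t³ + 440·s²·t - 448·s³

(9 + 6·t - 7·s)·(9 - 7·t - 8·s)·(-8·s + 8·t - 8)
= (81 - 63·t - 72·s + 54·t - 42·t² - 48·s·t - 63·s + 49·s·t + 56·s²)·(-8·s + 8·t - 8)    [distributive law]
= (81 - 9·t - 135·s - 42·t² + s·t + 56·s²)·(-8·s + 8·t - 8)    [combine like terms]
= -648·s + 648·t - 648 + 72·s·t - 72·t² + 72·t + 1080·s² - 1080·s·t + 1080·s + 336·s·t² - 336·t³ + 336·t² - 8·s²·t + 8·s·t² - 8·s·t - 448·s³ + 448·s²·t - 448·s²    [distributive law]
= 432·s + 720·t - 648 - 1016·s·t + 264·t² + 632·s² + 344·s·t² - 336·t³ + 440·s²·t - 448·s³    [combine like terms]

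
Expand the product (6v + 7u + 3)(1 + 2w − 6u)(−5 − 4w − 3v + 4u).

(6v + 7u + 3)(1 + 2w − 6u)(−5 − 4w − 3v + 4u)
= (6v + 12vw − 36uv + 7u + 14uw − 42u² + 3 + 6w − 18u)(−5 − 4w − 3v + 4u)    [distributive law]
= (6v + 12vw − 36uv − 11u + 14uw − 42u² + 3 + 6w)(−5 − 4w − 3v + 4u)    [combine like terms]
= −30v − 24vw − 18v² + 24uv − 60vw − 48vw² − 36v²w + 48uvw + 180uv + 144uvw + 108uv² − 144u²v + 55u + 44uw + 33uv − 44u² − 70uw − 56uw² − 42uvw + 56u²w + 210u² + 168u²w + 126u²v − 168u³ − 15 − 12w − 9v + 12u − 30w − 24w² − 18vw + 24uw    [distributive law]
= −39v − 102vw − 18v² + 237uv − 48vw² − 36v²w + 150uvw + 108uv² − 18u²v + 67u − 2uw + 166u² − 56uw² + 224u²w − 168u³ − 15 − 42w − 24w²    [combine like terms]

−39v − 102vw − 18v² + 237uv − 48vw² − 36v²w + 150uvw + 108uv² − 18u²v + 67u − 2uw + 166u² − 56uw² + 224u²w − 168u³ − 15 − 42w − 24w²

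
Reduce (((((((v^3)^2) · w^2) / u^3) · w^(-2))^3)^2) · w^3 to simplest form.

(((((((v^3)^2) · w^2) / u^3) · w^(-2))^3)^2) · w^3
= ((((((v^3)^2) · w^2) / u^3) · w^(-2))^6) · w^3    [power of a power]
= ((((((v^3)^2) · w^2) / u^3)^6) · ((w^(-2))^6)) · w^3    [power of a product]
= ((((((v^3)^2) · w^2)^6) / ((u^3)^6)) · ((w^(-2))^6)) · w^3    [power of a quotient]
= ((((((v^3)^2)^6) · ((w^2)^6)) / ((u^3)^6)) · ((w^(-2))^6)) · w^3    [power of a product]
= (((((v^3)^12) · ((w^2)^6)) / ((u^3)^6)) · ((w^(-2))^6)) · w^3    [power of a power]
= (((v^36 · ((w^2)^6)) / ((u^3)^6)) · ((w^(-2))^6)) · w^3    [power of a power]
= (((v^36 · w^12) / ((u^3)^6)) · ((w^(-2))^6)) · w^3    [power of a power]
= (((v^36 · w^12) / u^18) · ((w^(-2))^6)) · w^3    [power of a power]
= (((v^36 · w^12) / u^18) · w^(-12)) · w^3    [power of a power]
= u^(-18)v^36w^3    [quotient of powers; product of powers]

u^(-18)v^36w^3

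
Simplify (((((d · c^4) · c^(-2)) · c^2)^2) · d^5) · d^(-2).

(((((d · c^4) · c^(-2)) · c^2)^2) · d^5) · d^(-2)
= (((((d · c^4) · c^(-2))^2) · ((c^2)^2)) · d^5) · d^(-2)    [power of a product]
= (((((d · c^4)^2) · ((c^(-2))^2)) · ((c^2)^2)) · d^5) · d^(-2)    [power of a product]
= (((((d^2) · ((c^4)^2)) · ((c^(-2))^2)) · ((c^2)^2)) · d^5) · d^(-2)    [power of a product]
= ((((d^2 · c^8) · ((c^(-2))^2)) · ((c^2)^2)) · d^5) · d^(-2)    [power of a power]
= ((((d^2 · c^8) · c^(-4)) · ((c^2)^2)) · d^5) · d^(-2)    [power of a power]
= ((((d^2 · c^8) · c^(-4)) · c^4) · d^5) · d^(-2)    [power of a power]
= c^8d^5    [product of powers]

c^8d^5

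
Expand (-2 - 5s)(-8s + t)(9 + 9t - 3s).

144s + 105st + 312s² - 18t - 18t² + 375s²t - 120s³ - 45st²

(-2 - 5s)(-8s + t)(9 + 9t - 3s)
= (16s - 2t + 40s² - 5st)(9 + 9t - 3s)    [distributive law]
= 144s + 144st - 48s² - 18t - 18t² + 6st + 360s² + 360s²t - 120s³ - 45st - 45st² + 15s²t    [distributive law]
= 144s + 105st + 312s² - 18t - 18t² + 375s²t - 120s³ - 45st²    [combine like terms]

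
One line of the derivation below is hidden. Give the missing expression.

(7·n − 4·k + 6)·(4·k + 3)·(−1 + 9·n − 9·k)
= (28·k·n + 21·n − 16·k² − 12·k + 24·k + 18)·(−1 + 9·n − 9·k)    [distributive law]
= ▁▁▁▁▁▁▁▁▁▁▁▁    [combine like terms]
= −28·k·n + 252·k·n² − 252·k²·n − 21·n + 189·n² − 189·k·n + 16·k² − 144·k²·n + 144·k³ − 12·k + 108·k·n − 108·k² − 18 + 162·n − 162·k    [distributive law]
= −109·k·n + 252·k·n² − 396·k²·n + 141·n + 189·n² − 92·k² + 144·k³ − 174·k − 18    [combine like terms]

Applying combine like terms to the line above:

(28·k·n + 21·n − 16·k² + 12·k + 18)·(−1 + 9·n − 9·k)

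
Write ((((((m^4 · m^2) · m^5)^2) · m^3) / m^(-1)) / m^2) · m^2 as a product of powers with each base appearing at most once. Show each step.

m^26

((((((m^4 · m^2) · m^5)^2) · m^3) / m^(-1)) / m^2) · m^2
= ((((((m^4 · m^2)^2) · ((m^5)^2)) · m^3) / m^(-1)) / m^2) · m^2    [power of a product]
= (((((((m^4)^2) · ((m^2)^2)) · ((m^5)^2)) · m^3) / m^(-1)) / m^2) · m^2    [power of a product]
= (((((m^8 · ((m^2)^2)) · ((m^5)^2)) · m^3) / m^(-1)) / m^2) · m^2    [power of a power]
= (((((m^8 · m^4) · ((m^5)^2)) · m^3) / m^(-1)) / m^2) · m^2    [power of a power]
= ((((m^12 · ((m^5)^2)) · m^3) / m^(-1)) / m^2) · m^2    [product of powers]
= ((((m^12 · m^10) · m^3) / m^(-1)) / m^2) · m^2    [power of a power]
= (((m^22 · m^3) / m^(-1)) / m^2) · m^2    [product of powers]
= ((m^25 / m^(-1)) / m^2) · m^2    [product of powers]
= (m^26 / m^2) · m^2    [quotient of powers]
= m^24 · m^2    [quotient of powers]
= m^26    [product of powers]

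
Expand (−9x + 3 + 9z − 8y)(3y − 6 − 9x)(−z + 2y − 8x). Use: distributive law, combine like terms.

−423xyz + 282xy^2 − 198x^2y + 405xz − 402xy − 216x^2 + 567x^2z − 648x^3 − 165yz + 114y^2 + 18z − 36y + 144x − 27yz^2 + 78y^2z + 54z^2 + 81xz^2 − 48y^3

(−9x + 3 + 9z − 8y)(3y − 6 − 9x)(−z + 2y − 8x)
= (−27xy + 54x + 81x^2 + 9y − 18 − 27x + 27yz − 54z − 81xz − 24y^2 + 48y + 72xy)(−z + 2y − 8x)    [distributive law]
= (45xy + 27x + 81x^2 + 57y − 18 + 27yz − 54z − 81xz − 24y^2)(−z + 2y − 8x)    [combine like terms]
= −45xyz + 90xy^2 − 360x^2y − 27xz + 54xy − 216x^2 − 81x^2z + 162x^2y − 648x^3 − 57yz + 114y^2 − 456xy + 18z − 36y + 144x − 27yz^2 + 54y^2z − 216xyz + 54z^2 − 108yz + 432xz + 81xz^2 − 162xyz + 648x^2z + 24y^2z − 48y^3 + 192xy^2    [distributive law]
= −423xyz + 282xy^2 − 198x^2y + 405xz − 402xy − 216x^2 + 567x^2z − 648x^3 − 165yz + 114y^2 + 18z − 36y + 144x − 27yz^2 + 78y^2z + 54z^2 + 81xz^2 − 48y^3    [combine like terms]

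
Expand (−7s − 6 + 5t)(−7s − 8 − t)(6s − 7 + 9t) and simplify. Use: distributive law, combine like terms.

294s^3 + 245s^2 + 273s^2t − 398s + 874st − 282st^2 − 336 + 670t − 271t^2 − 45t^3

(−7s − 6 + 5t)(−7s − 8 − t)(6s − 7 + 9t)
= (49s^2 + 56s + 7st + 42s + 48 + 6t − 35st − 40t − 5t^2)(6s − 7 + 9t)    [distributive law]
= (49s^2 + 98s − 28st + 48 − 34t − 5t^2)(6s − 7 + 9t)    [combine like terms]
= 294s^3 − 343s^2 + 441s^2t + 588s^2 − 686s + 882st − 168s^2t + 196st − 252st^2 + 288s − 336 + 432t − 204st + 238t − 306t^2 − 30st^2 + 35t^2 − 45t^3    [distributive law]
= 294s^3 + 245s^2 + 273s^2t − 398s + 874st − 282st^2 − 336 + 670t − 271t^2 − 45t^3    [combine like terms]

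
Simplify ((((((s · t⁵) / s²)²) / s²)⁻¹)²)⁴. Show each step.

((((((s · t⁵) / s²)²) / s²)⁻¹)²)⁴
= (((((s · t⁵) / s²)²) / s²)⁻¹)⁸    [power of a power]
= ((((s · t⁵) / s²)²) / s²)⁻⁸    [power of a power]
= ((((s · t⁵) / s²)²)⁻⁸) / ((s²)⁻⁸)    [power of a quotient]
= (((s · t⁵) / s²)⁻¹⁶) / ((s²)⁻⁸)    [power of a power]
= (((s · t⁵)⁻¹⁶) / ((s²)⁻¹⁶)) / ((s²)⁻⁸)    [power of a quotient]
= (((s⁻¹⁶) · ((t⁵)⁻¹⁶)) / ((s²)⁻¹⁶)) / ((s²)⁻⁸)    [power of a product]
= ((s⁻¹⁶ · t⁻⁸⁰) / ((s²)⁻¹⁶)) / ((s²)⁻⁸)    [power of a power]
= ((s⁻¹⁶ · t⁻⁸⁰) / s⁻³²) / ((s²)⁻⁸)    [power of a power]
= ((s⁻¹⁶ · t⁻⁸⁰) / s⁻³²) / s⁻¹⁶    [power of a power]
= s³²·t⁻⁸⁰    [quotient of powers; product of powers]

s³²·t⁻⁸⁰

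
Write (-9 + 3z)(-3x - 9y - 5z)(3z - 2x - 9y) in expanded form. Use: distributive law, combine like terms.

(-9 + 3z)(-3x - 9y - 5z)(3z - 2x - 9y)
= (27x + 81y + 45z - 9xz - 27yz - 15z²)(3z - 2x - 9y)    [distributive law]
= 81xz - 54x² - 243xy + 243yz - 162xy - 729y² + 135z² - 90xz - 405yz - 27xz² + 18x²z + 81xyz - 81yz² + 54xyz + 243y²z - 45z³ + 30xz² + 135yz²    [distributive law]
= -9xz - 54x² - 405xy - 162yz - 729y² + 135z² + 3xz² + 18x²z + 135xyz + 54yz² + 243y²z - 45z³    [combine like terms]

-9xz - 54x² - 405xy - 162yz - 729y² + 135z² + 3xz² + 18x²z + 135xyz + 54yz² + 243y²z - 45z³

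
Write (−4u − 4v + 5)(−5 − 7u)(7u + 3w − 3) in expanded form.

(−4u − 4v + 5)(−5 − 7u)(7u + 3w − 3)
= (20u + 28u^2 + 20v + 28uv − 25 − 35u)(7u + 3w − 3)    [distributive law]
= (−15u + 28u^2 + 20v + 28uv − 25)(7u + 3w − 3)    [combine like terms]
= −105u^2 − 45uw + 45u + 196u^3 + 84u^2w − 84u^2 + 140uv + 60vw − 60v + 196u^2v + 84uvw − 84uv − 175u − 75w + 75    [distributive law]
= −189u^2 − 45uw − 130u + 196u^3 + 84u^2w + 56uv + 60vw − 60v + 196u^2v + 84uvw − 75w + 75    [combine like terms]

−189u^2 − 45uw − 130u + 196u^3 + 84u^2w + 56uv + 60vw − 60v + 196u^2v + 84uvw − 75w + 75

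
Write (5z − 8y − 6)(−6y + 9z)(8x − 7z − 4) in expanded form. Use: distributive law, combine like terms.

−816xyz + 714yz^2 + 156yz + 360xz^2 − 315z^3 + 198z^2 + 384xy^2 − 336y^2z − 192y^2 + 288xy − 144y − 432xz + 216z

(5z − 8y − 6)(−6y + 9z)(8x − 7z − 4)
= (−30yz + 45z^2 + 48y^2 − 72yz + 36y − 54z)(8x − 7z − 4)    [distributive law]
= (−102yz + 45z^2 + 48y^2 + 36y − 54z)(8x − 7z − 4)    [combine like terms]
= −816xyz + 714yz^2 + 408yz + 360xz^2 − 315z^3 − 180z^2 + 384xy^2 − 336y^2z − 192y^2 + 288xy − 252yz − 144y − 432xz + 378z^2 + 216z    [distributive law]
= −816xyz + 714yz^2 + 156yz + 360xz^2 − 315z^3 + 198z^2 + 384xy^2 − 336y^2z − 192y^2 + 288xy − 144y − 432xz + 216z    [combine like terms]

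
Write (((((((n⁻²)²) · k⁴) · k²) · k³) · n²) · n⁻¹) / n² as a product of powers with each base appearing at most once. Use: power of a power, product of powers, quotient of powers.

k⁹n⁻⁵

(((((((n⁻²)²) · k⁴) · k²) · k³) · n²) · n⁻¹) / n²
= (((((n⁻⁴ · k⁴) · k²) · k³) · n²) · n⁻¹) / n²    [power of a power]
= k⁹n⁻⁵    [quotient of powers; product of powers]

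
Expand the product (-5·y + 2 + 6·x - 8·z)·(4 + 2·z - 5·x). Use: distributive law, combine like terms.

(-5·y + 2 + 6·x - 8·z)·(4 + 2·z - 5·x)
= -20·y - 10·y·z + 25·x·y + 8 + 4·z - 10·x + 24·x + 12·x·z - 30·x^2 - 32·z - 16·z^2 + 40·x·z    [distributive law]
= -20·y - 10·y·z + 25·x·y + 8 - 28·z + 14·x + 52·x·z - 30·x^2 - 16·z^2    [combine like terms]

-20·y - 10·y·z + 25·x·y + 8 - 28·z + 14·x + 52·x·z - 30·x^2 - 16·z^2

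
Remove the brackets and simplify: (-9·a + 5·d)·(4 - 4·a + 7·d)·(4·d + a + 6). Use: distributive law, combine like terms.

-622·a·d + 180·a^2 - 216·a + 61·a^2·d + 36·a^3 - 297·a·d^2 + 290·d^2 + 120·d + 140·d^3

(-9·a + 5·d)·(4 - 4·a + 7·d)·(4·d + a + 6)
= (-36·a + 36·a^2 - 63·a·d + 20·d - 20·a·d + 35·d^2)·(4·d + a + 6)    [distributive law]
= (-36·a + 36·a^2 - 83·a·d + 20·d + 35·d^2)·(4·d + a + 6)    [combine like terms]
= -144·a·d - 36·a^2 - 216·a + 144·a^2·d + 36·a^3 + 216·a^2 - 332·a·d^2 - 83·a^2·d - 498·a·d + 80·d^2 + 20·a·d + 120·d + 140·d^3 + 35·a·d^2 + 210·d^2    [distributive law]
= -622·a·d + 180·a^2 - 216·a + 61·a^2·d + 36·a^3 - 297·a·d^2 + 290·d^2 + 120·d + 140·d^3    [combine like terms]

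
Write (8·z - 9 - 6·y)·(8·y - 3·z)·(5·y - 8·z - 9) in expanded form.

(8·z - 9 - 6·y)·(8·y - 3·z)·(5·y - 8·z - 9)
= (64·y·z - 24·z^2 - 72·y + 27·z - 48·y^2 + 18·y·z)·(5·y - 8·z - 9)    [distributive law]
= (82·y·z - 24·z^2 - 72·y + 27·z - 48·y^2)·(5·y - 8·z - 9)    [combine like terms]
= 410·y^2·z - 656·y·z^2 - 738·y·z - 120·y·z^2 + 192·z^3 + 216·z^2 - 360·y^2 + 576·y·z + 648·y + 135·y·z - 216·z^2 - 243·z - 240·y^3 + 384·y^2·z + 432·y^2    [distributive law]
= 794·y^2·z - 776·y·z^2 - 27·y·z + 192·z^3 + 72·y^2 + 648·y - 243·z - 240·y^3    [combine like terms]

794·y^2·z - 776·y·z^2 - 27·y·z + 192·z^3 + 72·y^2 + 648·y - 243·z - 240·y^3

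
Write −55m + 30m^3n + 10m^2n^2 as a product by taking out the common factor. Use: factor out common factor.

5m(−11 + 6m^2n + 2mn^2)

−55m + 30m^3n + 10m^2n^2
= 5(−11m + 6m^3n + 2m^2n^2)    [factor out 5]
= 5m(−11 + 6m^2n + 2mn^2)    [factor out m]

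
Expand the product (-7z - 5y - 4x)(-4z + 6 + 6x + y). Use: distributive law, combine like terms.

(-7z - 5y - 4x)(-4z + 6 + 6x + y)
= 28z² - 42z - 42xz - 7yz + 20yz - 30y - 30xy - 5y² + 16xz - 24x - 24x² - 4xy    [distributive law]
= 28z² - 42z - 26xz + 13yz - 30y - 34xy - 5y² - 24x - 24x²    [combine like terms]

28z² - 42z - 26xz + 13yz - 30y - 34xy - 5y² - 24x - 24x²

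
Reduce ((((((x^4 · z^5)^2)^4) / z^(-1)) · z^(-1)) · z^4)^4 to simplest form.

((((((x^4 · z^5)^2)^4) / z^(-1)) · z^(-1)) · z^4)^4
= ((((((x^4 · z^5)^2)^4) / z^(-1)) · z^(-1))^4) · ((z^4)^4)    [power of a product]
= ((((((x^4 · z^5)^2)^4) / z^(-1))^4) · ((z^(-1))^4)) · ((z^4)^4)    [power of a product]
= ((((((x^4 · z^5)^2)^4)^4) / ((z^(-1))^4)) · ((z^(-1))^4)) · ((z^4)^4)    [power of a quotient]
= (((((x^4 · z^5)^2)^16) / ((z^(-1))^4)) · ((z^(-1))^4)) · ((z^4)^4)    [power of a power]
= ((((x^4 · z^5)^32) / ((z^(-1))^4)) · ((z^(-1))^4)) · ((z^4)^4)    [power of a power]
= (((((x^4)^32) · ((z^5)^32)) / ((z^(-1))^4)) · ((z^(-1))^4)) · ((z^4)^4)    [power of a product]
= (((x^128 · ((z^5)^32)) / ((z^(-1))^4)) · ((z^(-1))^4)) · ((z^4)^4)    [power of a power]
= (((x^128 · z^160) / ((z^(-1))^4)) · ((z^(-1))^4)) · ((z^4)^4)    [power of a power]
= (((x^128 · z^160) / z^(-4)) · ((z^(-1))^4)) · ((z^4)^4)    [power of a power]
= (((x^128 · z^160) / z^(-4)) · z^(-4)) · ((z^4)^4)    [power of a power]
= (((x^128 · z^160) / z^(-4)) · z^(-4)) · z^16    [power of a power]
= x^128·z^176    [quotient of powers; product of powers]

x^128·z^176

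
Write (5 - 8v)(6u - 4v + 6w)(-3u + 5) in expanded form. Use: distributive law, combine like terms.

(5 - 8v)(6u - 4v + 6w)(-3u + 5)
= (30u - 20v + 30w - 48uv + 32v² - 48vw)(-3u + 5)    [distributive law]
= -90u² + 150u + 60uv - 100v - 90uw + 150w + 144u²v - 240uv - 96uv² + 160v² + 144uvw - 240vw    [distributive law]
= -90u² + 150u - 180uv - 100v - 90uw + 150w + 144u²v - 96uv² + 160v² + 144uvw - 240vw    [combine like terms]

-90u² + 150u - 180uv - 100v - 90uw + 150w + 144u²v - 96uv² + 160v² + 144uvw - 240vw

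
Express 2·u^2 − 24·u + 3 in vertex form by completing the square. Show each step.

2(u − 6)^2 − 69

2·u^2 − 24·u + 3
= 2(u^2 − 12·u) + 3    [factor out 2 from the u-terms]
= 2(u^2 − 12·u + 36 − 36) + 3    [add and subtract 36 inside the bracket]
= 2(u − 6)^2 − 72 + 3    [perfect-square identity]
= 2(u − 6)^2 − 69    [combine constants]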